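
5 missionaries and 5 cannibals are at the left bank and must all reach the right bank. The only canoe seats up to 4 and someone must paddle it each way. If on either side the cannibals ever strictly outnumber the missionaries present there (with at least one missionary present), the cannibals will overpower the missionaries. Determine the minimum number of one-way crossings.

Counting alone: each trip to the right bank takes at most 4 across and each return brings at least 1 back, so after t trips out (and t−1 returns) at most 4t − (t−1) of the 10 are across; that first reaches 10 at t = 3, so at least 5 crossings are needed.
The safety rule pushes this higher. Following every safe sequence of crossings, the most of the 10 that can be at the right bank as the canoe arrives there on crossing 5 is 9 — never all 10.
So no plan with fewer than 7 crossings exists, and this one achieves 7:
1. 2 cannibals → the right bank.  (the left bank: 5M 3C; the right bank: 0M 2C)
2. 1 cannibal ← the left bank.  (the left bank: 5M 4C; the right bank: 0M 1C)
3. 4 cannibals → the right bank.  (the left bank: 5M 0C; the right bank: 0M 5C)
4. 1 cannibal ← the left bank.  (the left bank: 5M 1C; the right bank: 0M 4C)
5. 4 missionaries → the right bank.  (the left bank: 1M 1C; the right bank: 4M 4C)
6. 1 missionary and 1 cannibal ← the left bank.  (the left bank: 2M 2C; the right bank: 3M 3C)
7. 2 missionaries and 2 cannibals → the right bank.  (the left bank: 0M 0C; the right bank: 5M 5C)

7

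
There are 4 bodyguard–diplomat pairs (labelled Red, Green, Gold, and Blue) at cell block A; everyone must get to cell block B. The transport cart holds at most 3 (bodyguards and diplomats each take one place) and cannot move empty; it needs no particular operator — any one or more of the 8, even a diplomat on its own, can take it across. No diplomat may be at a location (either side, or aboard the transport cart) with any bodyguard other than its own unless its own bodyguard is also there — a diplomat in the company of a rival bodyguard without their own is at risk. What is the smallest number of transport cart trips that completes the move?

9

Counting alone: each trip to cell block B takes at most 3 across and each return brings at least 1 back, so after t trips out (and t−1 returns) at most 3t − (t−1) of the 8 are across; that first reaches 8 at t = 4, so at least 7 crossings are needed.
The safety rule pushes this higher. Following every safe sequence of crossings, the most of the 8 that can be at cell block B as the transport cart arrives there on crossing 7 is 7 — never all 8.
So no plan with fewer than 9 crossings exists, and this one achieves 9:
1. bodyguard Red and diplomat Red cross → cell block B.
2. bodyguard Red crosses ← cell block A.
3. bodyguard Green, bodyguard Red, and diplomat Green cross → cell block B.
4. bodyguard Red and diplomat Red cross ← cell block A.
5. bodyguard Blue, bodyguard Gold, and bodyguard Red cross → cell block B.
6. diplomat Green crosses ← cell block A.
7. diplomat Green and diplomat Red cross → cell block B.
8. diplomat Red crosses ← cell block A.
9. diplomat Blue, diplomat Gold, and diplomat Red cross → cell block B.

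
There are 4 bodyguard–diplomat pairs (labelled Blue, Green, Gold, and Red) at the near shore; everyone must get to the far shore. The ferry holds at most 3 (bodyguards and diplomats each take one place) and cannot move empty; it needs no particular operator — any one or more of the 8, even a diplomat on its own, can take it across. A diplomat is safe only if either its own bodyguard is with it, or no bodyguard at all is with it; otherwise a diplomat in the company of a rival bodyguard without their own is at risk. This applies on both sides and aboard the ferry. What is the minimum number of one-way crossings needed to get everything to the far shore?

Counting alone: each trip to the far shore takes at most 3 across and each return brings at least 1 back, so after t trips out (and t−1 returns) at most 3t − (t−1) of the 8 are across; that first reaches 8 at t = 4, so at least 7 crossings are needed.
The safety rule pushes this higher. Following every safe sequence of crossings, the most of the 8 that can be at the far shore as the ferry arrives there on crossing 7 is 7 — never all 8.
So no plan with fewer than 9 crossings exists, and this one achieves 9:
1. bodyguard Blue and diplomat Blue cross → the far shore.
2. bodyguard Blue crosses ← the near shore.
3. bodyguard Blue, bodyguard Green, and diplomat Green cross → the far shore.
4. bodyguard Blue and diplomat Blue cross ← the near shore.
5. bodyguard Blue, bodyguard Gold, and bodyguard Red cross → the far shore.
6. diplomat Green crosses ← the near shore.
7. diplomat Blue and diplomat Green cross → the far shore.
8. diplomat Blue crosses ← the near shore.
9. diplomat Blue, diplomat Gold, and diplomat Red cross → the far shore.

9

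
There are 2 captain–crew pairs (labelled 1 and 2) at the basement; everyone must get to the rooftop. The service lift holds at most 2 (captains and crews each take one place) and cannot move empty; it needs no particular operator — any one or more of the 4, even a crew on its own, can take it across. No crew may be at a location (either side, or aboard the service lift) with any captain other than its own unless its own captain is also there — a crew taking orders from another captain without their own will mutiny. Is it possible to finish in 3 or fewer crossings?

No

Counting alone: each trip to the rooftop takes at most 2 across and each return brings at least 1 back, so after t trips out (and t−1 returns) at most 2t − (t−1) of the 4 are across; that first reaches 4 at t = 3, so at least 5 crossings are needed.
Since 3 < 5, 3 crossings cannot be enough. (The shortest complete plan in fact takes 5:)
1. captain 1 and crew 1 cross → the rooftop.
2. captain 1 crosses ← the basement.
3. captain 1 and captain 2 cross → the rooftop.
4. captain 2 crosses ← the basement.
5. captain 2 and crew 2 cross → the rooftop.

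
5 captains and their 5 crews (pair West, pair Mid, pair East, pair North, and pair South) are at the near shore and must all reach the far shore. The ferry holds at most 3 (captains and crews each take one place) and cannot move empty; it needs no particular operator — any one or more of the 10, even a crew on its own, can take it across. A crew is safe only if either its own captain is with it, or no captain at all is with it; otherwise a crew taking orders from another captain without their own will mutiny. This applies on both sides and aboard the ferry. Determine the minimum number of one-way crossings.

Counting alone: each trip to the far shore takes at most 3 across and each return brings at least 1 back, so after t trips out (and t−1 returns) at most 3t − (t−1) of the 10 are across; that first reaches 10 at t = 5, so at least 9 crossings are needed.
The safety rule pushes this higher. Following every safe sequence of crossings, the most of the 10 that can be at the far shore as the ferry arrives there on crossing 9 is 9 — never all 10.
So no plan with fewer than 11 crossings exists, and this one achieves 11:
1. captain West and crew West cross → the far shore.
2. captain West crosses ← the near shore.
3. crew East, crew Mid, and crew North cross → the far shore.
4. crew West crosses ← the near shore.
5. captain East, captain Mid, and captain North cross → the far shore.
6. captain Mid and crew Mid cross ← the near shore.
7. captain Mid, captain South, and captain West cross → the far shore.
8. crew East crosses ← the near shore.
9. crew Mid and crew West cross → the far shore.
10. crew West crosses ← the near shore.
11. crew East, crew South, and crew West cross → the far shore.

11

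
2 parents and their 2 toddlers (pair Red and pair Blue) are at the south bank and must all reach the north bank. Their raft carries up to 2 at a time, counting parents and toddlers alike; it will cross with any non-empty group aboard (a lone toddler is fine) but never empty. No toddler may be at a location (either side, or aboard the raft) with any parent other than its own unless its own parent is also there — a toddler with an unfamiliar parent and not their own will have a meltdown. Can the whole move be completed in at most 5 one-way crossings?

Yes — this plan uses 5 crossings (≤ 5):
1. parent Red and toddler Red cross → the north bank.
2. parent Red crosses ← the south bank.
3. parent Blue and parent Red cross → the north bank.
4. parent Blue crosses ← the south bank.
5. parent Blue and toddler Blue cross → the north bank.

Yes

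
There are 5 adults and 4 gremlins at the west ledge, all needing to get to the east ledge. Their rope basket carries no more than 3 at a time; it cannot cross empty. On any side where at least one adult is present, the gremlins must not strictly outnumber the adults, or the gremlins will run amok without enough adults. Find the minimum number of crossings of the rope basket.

Counting alone: each trip to the east ledge takes at most 3 across and each return brings at least 1 back, so after t trips out (and t−1 returns) at most 3t − (t−1) of the 9 are across; that first reaches 9 at t = 4, so at least 7 crossings are needed.
The plan below uses exactly 7 crossings, so it is optimal:
1. 3 gremlins → the east ledge.  (the west ledge: 5A 1G; the east ledge: 0A 3G)
2. 1 gremlin ← the west ledge.  (the west ledge: 5A 2G; the east ledge: 0A 2G)
3. 3 adults → the east ledge.  (the west ledge: 2A 2G; the east ledge: 3A 2G)
4. 1 adult ← the west ledge.  (the west ledge: 3A 2G; the east ledge: 2A 2G)
5. 2 adults and 1 gremlin → the east ledge.  (the west ledge: 1A 1G; the east ledge: 4A 3G)
6. 1 adult ← the west ledge.  (the west ledge: 2A 1G; the east ledge: 3A 3G)
7. 2 adults and 1 gremlin → the east ledge.  (the west ledge: 0A 0G; the east ledge: 5A 4G)

7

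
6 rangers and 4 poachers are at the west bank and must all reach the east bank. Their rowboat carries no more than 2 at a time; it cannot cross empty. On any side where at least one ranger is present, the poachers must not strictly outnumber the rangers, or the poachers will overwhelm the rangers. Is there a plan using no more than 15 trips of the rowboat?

Counting alone: each trip to the east bank takes at most 2 across and each return brings at least 1 back, so after t trips out (and t−1 returns) at most 2t − (t−1) of the 10 are across; that first reaches 10 at t = 9, so at least 17 crossings are needed.
Since 15 < 17, 15 crossings cannot be enough. (The shortest complete plan in fact takes 17:)
1. 2 poachers → the east bank.  (the west bank: 6R 2P; the east bank: 0R 2P)
2. 1 poacher ← the west bank.  (the west bank: 6R 3P; the east bank: 0R 1P)
3. 2 poachers → the east bank.  (the west bank: 6R 1P; the east bank: 0R 3P)
4. 1 poacher ← the west bank.  (the west bank: 6R 2P; the east bank: 0R 2P)
5. 2 rangers → the east bank.  (the west bank: 4R 2P; the east bank: 2R 2P)
6. 1 poacher ← the west bank.  (the west bank: 4R 3P; the east bank: 2R 1P)
7. 1 ranger and 1 poacher → the east bank.  (the west bank: 3R 2P; the east bank: 3R 2P)
8. 1 poacher ← the west bank.  (the west bank: 3R 3P; the east bank: 3R 1P)
9. 2 poachers → the east bank.  (the west bank: 3R 1P; the east bank: 3R 3P)
10. 1 poacher ← the west bank.  (the west bank: 3R 2P; the east bank: 3R 2P)
11. 1 ranger and 1 poacher → the east bank.  (the west bank: 2R 1P; the east bank: 4R 3P)
12. 1 poacher ← the west bank.  (the west bank: 2R 2P; the east bank: 4R 2P)
13. 2 poachers → the east bank.  (the west bank: 2R 0P; the east bank: 4R 4P)
14. 1 poacher ← the west bank.  (the west bank: 2R 1P; the east bank: 4R 3P)
15. 1 ranger and 1 poacher → the east bank.  (the west bank: 1R 0P; the east bank: 5R 4P)
16. 1 poacher ← the west bank.  (the west bank: 1R 1P; the east bank: 5R 3P)
17. 1 ranger and 1 poacher → the east bank.  (the west bank: 0R 0P; the east bank: 6R 4P)

No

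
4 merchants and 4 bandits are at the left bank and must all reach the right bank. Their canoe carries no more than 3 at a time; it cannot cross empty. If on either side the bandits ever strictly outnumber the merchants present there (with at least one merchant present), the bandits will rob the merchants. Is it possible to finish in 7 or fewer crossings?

Counting alone: each trip to the right bank takes at most 3 across and each return brings at least 1 back, so after t trips out (and t−1 returns) at most 3t − (t−1) of the 8 are across; that first reaches 8 at t = 4, so at least 7 crossings are needed.
The safety rule pushes this higher. Following every safe sequence of crossings, the most of the 8 that can be at the right bank as the canoe arrives there on crossing 7 is 7 — never all 8.
So the move cannot be finished within 7 crossings. (The shortest complete plan takes 9:)
1. 2 bandits → the right bank.  (the left bank: 4M 2B; the right bank: 0M 2B)
2. 1 bandit ← the left bank.  (the left bank: 4M 3B; the right bank: 0M 1B)
3. 3 bandits → the right bank.  (the left bank: 4M 0B; the right bank: 0M 4B)
4. 1 bandit ← the left bank.  (the left bank: 4M 1B; the right bank: 0M 3B)
5. 3 merchants → the right bank.  (the left bank: 1M 1B; the right bank: 3M 3B)
6. 1 merchant and 1 bandit ← the left bank.  (the left bank: 2M 2B; the right bank: 2M 2B)
7. 2 merchants → the right bank.  (the left bank: 0M 2B; the right bank: 4M 2B)
8. 1 bandit ← the left bank.  (the left bank: 0M 3B; the right bank: 4M 1B)
9. 3 bandits → the right bank.  (the left bank: 0M 0B; the right bank: 4M 4B)

No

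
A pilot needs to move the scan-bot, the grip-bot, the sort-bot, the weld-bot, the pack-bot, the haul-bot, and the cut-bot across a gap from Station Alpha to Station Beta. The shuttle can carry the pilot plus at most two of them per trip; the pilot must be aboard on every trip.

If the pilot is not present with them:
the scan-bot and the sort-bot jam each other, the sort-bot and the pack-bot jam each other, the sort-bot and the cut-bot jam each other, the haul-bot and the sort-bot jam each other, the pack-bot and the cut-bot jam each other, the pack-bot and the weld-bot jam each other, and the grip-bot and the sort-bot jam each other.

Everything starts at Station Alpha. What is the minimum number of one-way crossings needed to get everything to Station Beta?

11

Counting alone: the pilot can take at most 2 across per trip to Station Beta, so moving all 7 needs at least 4 loaded trips out, with a return between consecutive ones — at least 7 crossings.
The safety rule pushes this higher. Following every safe sequence of crossings, the most of the 7 that can be at Station Beta as the shuttle arrives there on crossings 7, 9 is 5, 6 respectively — never all 7.
So no plan with fewer than 11 crossings exists, and this one achieves 11:
1. Pilot goes to Station Beta with the pack-bot and the sort-bot.  [Station Alpha: the cut-bot, the grip-bot, the haul-bot, the scan-bot, the weld-bot | Station Beta: the pack-bot, the sort-bot]
2. Pilot goes back to Station Alpha with the sort-bot.  [Station Alpha: the cut-bot, the grip-bot, the haul-bot, the scan-bot, the sort-bot, the weld-bot | Station Beta: the pack-bot]
3. Pilot goes to Station Beta with the scan-bot and the sort-bot.  [Station Alpha: the cut-bot, the grip-bot, the haul-bot, the weld-bot | Station Beta: the pack-bot, the scan-bot, the sort-bot]
4. Pilot goes back to Station Alpha with the sort-bot.  [Station Alpha: the cut-bot, the grip-bot, the haul-bot, the sort-bot, the weld-bot | Station Beta: the pack-bot, the scan-bot]
5. Pilot goes to Station Beta with the grip-bot and the sort-bot.  [Station Alpha: the cut-bot, the haul-bot, the weld-bot | Station Beta: the grip-bot, the pack-bot, the scan-bot, the sort-bot]
6. Pilot goes back to Station Alpha with the sort-bot.  [Station Alpha: the cut-bot, the haul-bot, the sort-bot, the weld-bot | Station Beta: the grip-bot, the pack-bot, the scan-bot]
7. Pilot goes to Station Beta with the haul-bot and the sort-bot.  [Station Alpha: the cut-bot, the weld-bot | Station Beta: the grip-bot, the haul-bot, the pack-bot, the scan-bot, the sort-bot]
8. Pilot goes back to Station Alpha with the sort-bot.  [Station Alpha: the cut-bot, the sort-bot, the weld-bot | Station Beta: the grip-bot, the haul-bot, the pack-bot, the scan-bot]
9. Pilot goes to Station Beta with the cut-bot and the weld-bot.  [Station Alpha: the sort-bot | Station Beta: the cut-bot, the grip-bot, the haul-bot, the pack-bot, the scan-bot, the weld-bot]
10. Pilot goes back to Station Alpha with the pack-bot.  [Station Alpha: the pack-bot, the sort-bot | Station Beta: the cut-bot, the grip-bot, the haul-bot, the scan-bot, the weld-bot]
11. Pilot goes to Station Beta with the pack-bot and the sort-bot.  [Station Alpha: — | Station Beta: the cut-bot, the grip-bot, the haul-bot, the pack-bot, the scan-bot, the sort-bot, the weld-bot]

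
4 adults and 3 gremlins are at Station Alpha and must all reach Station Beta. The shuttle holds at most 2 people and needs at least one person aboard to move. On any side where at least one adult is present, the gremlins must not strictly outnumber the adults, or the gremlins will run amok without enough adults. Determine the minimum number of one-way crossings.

11

Counting alone: each trip to Station Beta takes at most 2 across and each return brings at least 1 back, so after t trips out (and t−1 returns) at most 2t − (t−1) of the 7 are across; that first reaches 7 at t = 6, so at least 11 crossings are needed.
The plan below uses exactly 11 crossings, so it is optimal:
1. 2 gremlins → Station Beta.  (Station Alpha: 4A 1G; Station Beta: 0A 2G)
2. 1 gremlin ← Station Alpha.  (Station Alpha: 4A 2G; Station Beta: 0A 1G)
3. 2 gremlins → Station Beta.  (Station Alpha: 4A 0G; Station Beta: 0A 3G)
4. 1 gremlin ← Station Alpha.  (Station Alpha: 4A 1G; Station Beta: 0A 2G)
5. 2 adults → Station Beta.  (Station Alpha: 2A 1G; Station Beta: 2A 2G)
6. 1 gremlin ← Station Alpha.  (Station Alpha: 2A 2G; Station Beta: 2A 1G)
7. 1 adult and 1 gremlin → Station Beta.  (Station Alpha: 1A 1G; Station Beta: 3A 2G)
8. 1 adult ← Station Alpha.  (Station Alpha: 2A 1G; Station Beta: 2A 2G)
9. 1 adult and 1 gremlin → Station Beta.  (Station Alpha: 1A 0G; Station Beta: 3A 3G)
10. 1 gremlin ← Station Alpha.  (Station Alpha: 1A 1G; Station Beta: 3A 2G)
11. 1 adult and 1 gremlin → Station Beta.  (Station Alpha: 0A 0G; Station Beta: 4A 3G)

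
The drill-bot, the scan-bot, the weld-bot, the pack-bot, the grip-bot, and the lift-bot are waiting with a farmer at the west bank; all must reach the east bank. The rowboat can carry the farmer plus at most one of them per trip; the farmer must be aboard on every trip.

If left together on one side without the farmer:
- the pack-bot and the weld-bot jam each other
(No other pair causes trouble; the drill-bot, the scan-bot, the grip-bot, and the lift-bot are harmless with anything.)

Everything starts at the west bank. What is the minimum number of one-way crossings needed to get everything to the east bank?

Counting alone: the farmer can take at most 1 across per trip to the east bank, so moving all 6 needs at least 6 loaded trips out, with a return between consecutive ones — at least 11 crossings.
The plan below uses exactly 11 crossings, so it is optimal:
1. Farmer goes to the east bank with the weld-bot.
2. Farmer goes back to the west bank alone.
3. Farmer goes to the east bank with the drill-bot.
4. Farmer goes back to the west bank alone.
5. Farmer goes to the east bank with the scan-bot.
6. Farmer goes back to the west bank alone.
7. Farmer goes to the east bank with the grip-bot.
8. Farmer goes back to the west bank alone.
9. Farmer goes to the east bank with the lift-bot.
10. Farmer goes back to the west bank alone.
11. Farmer goes to the east bank with the pack-bot.

11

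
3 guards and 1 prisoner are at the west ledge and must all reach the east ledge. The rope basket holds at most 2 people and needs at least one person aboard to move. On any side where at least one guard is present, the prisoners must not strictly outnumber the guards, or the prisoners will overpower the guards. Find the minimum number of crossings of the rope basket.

5

Counting alone: each trip to the east ledge takes at most 2 across and each return brings at least 1 back, so after t trips out (and t−1 returns) at most 2t − (t−1) of the 4 are across; that first reaches 4 at t = 3, so at least 5 crossings are needed.
The plan below uses exactly 5 crossings, so it is optimal:
1. 1 guard and 1 prisoner → the east ledge.  (the west ledge: 2G 0P; the east ledge: 1G 1P)
2. 1 prisoner ← the west ledge.  (the west ledge: 2G 1P; the east ledge: 1G 0P)
3. 1 guard and 1 prisoner → the east ledge.  (the west ledge: 1G 0P; the east ledge: 2G 1P)
4. 1 prisoner ← the west ledge.  (the west ledge: 1G 1P; the east ledge: 2G 0P)
5. 1 guard and 1 prisoner → the east ledge.  (the west ledge: 0G 0P; the east ledge: 3G 1P)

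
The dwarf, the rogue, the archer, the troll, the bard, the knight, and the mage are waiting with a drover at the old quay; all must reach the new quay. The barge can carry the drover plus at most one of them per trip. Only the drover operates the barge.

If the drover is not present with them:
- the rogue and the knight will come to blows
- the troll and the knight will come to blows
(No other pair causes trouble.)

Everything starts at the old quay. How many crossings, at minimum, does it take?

Counting alone: the drover can take at most 1 across per trip to the new quay, so moving all 7 needs at least 7 loaded trips out, with a return between consecutive ones — at least 13 crossings.
The safety rule pushes this higher. Following every safe sequence of crossings, the most of the 7 that can be at the new quay as the barge arrives there on crossing 13 is 6 — never all 7.
So no plan with fewer than 15 crossings exists, and this one achieves 15:
1. Drover goes to the new quay with the knight.  [the old quay: the archer, the bard, the dwarf, the mage, the rogue, the troll | the new quay: the knight]
2. Drover goes back to the old quay alone.  [the old quay: the archer, the bard, the dwarf, the mage, the rogue, the troll | the new quay: the knight]
3. Drover goes to the new quay with the dwarf.  [the old quay: the archer, the bard, the mage, the rogue, the troll | the new quay: the dwarf, the knight]
4. Drover goes back to the old quay alone.  [the old quay: the archer, the bard, the mage, the rogue, the troll | the new quay: the dwarf, the knight]
5. Drover goes to the new quay with the rogue.  [the old quay: the archer, the bard, the mage, the troll | the new quay: the dwarf, the knight, the rogue]
6. Drover goes back to the old quay with the knight.  [the old quay: the archer, the bard, the knight, the mage, the troll | the new quay: the dwarf, the rogue]
7. Drover goes to the new quay with the troll.  [the old quay: the archer, the bard, the knight, the mage | the new quay: the dwarf, the rogue, the troll]
8. Drover goes back to the old quay alone.  [the old quay: the archer, the bard, the knight, the mage | the new quay: the dwarf, the rogue, the troll]
9. Drover goes to the new quay with the archer.  [the old quay: the bard, the knight, the mage | the new quay: the archer, the dwarf, the rogue, the troll]
10. Drover goes back to the old quay alone.  [the old quay: the bard, the knight, the mage | the new quay: the archer, the dwarf, the rogue, the troll]
11. Drover goes to the new quay with the bard.  [the old quay: the knight, the mage | the new quay: the archer, the bard, the dwarf, the rogue, the troll]
12. Drover goes back to the old quay alone.  [the old quay: the knight, the mage | the new quay: the archer, the bard, the dwarf, the rogue, the troll]
13. Drover goes to the new quay with the mage.  [the old quay: the knight | the new quay: the archer, the bard, the dwarf, the mage, the rogue, the troll]
14. Drover goes back to the old quay alone.  [the old quay: the knight | the new quay: the archer, the bard, the dwarf, the mage, the rogue, the troll]
15. Drover goes to the new quay with the knight.  [the old quay: — | the new quay: the archer, the bard, the dwarf, the knight, the mage, the rogue, the troll]

15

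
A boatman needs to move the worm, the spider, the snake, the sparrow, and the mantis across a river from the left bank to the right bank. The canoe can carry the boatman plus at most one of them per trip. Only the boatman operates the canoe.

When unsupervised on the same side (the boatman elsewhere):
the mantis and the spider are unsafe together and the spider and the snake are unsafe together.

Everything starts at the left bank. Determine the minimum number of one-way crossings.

Counting alone: the boatman can take at most 1 across per trip to the right bank, so moving all 5 needs at least 5 loaded trips out, with a return between consecutive ones — at least 9 crossings.
The safety rule pushes this higher. Following every safe sequence of crossings, the most of the 5 that can be at the right bank as the canoe arrives there on crossing 9 is 4 — never all 5.
So no plan with fewer than 11 crossings exists, and this one achieves 11:
1. Boatman goes to the right bank with the spider.  [the left bank: the mantis, the snake, the sparrow, the worm | the right bank: the spider]
2. Boatman goes back to the left bank alone.  [the left bank: the mantis, the snake, the sparrow, the worm | the right bank: the spider]
3. Boatman goes to the right bank with the worm.  [the left bank: the mantis, the snake, the sparrow | the right bank: the spider, the worm]
4. Boatman goes back to the left bank alone.  [the left bank: the mantis, the snake, the sparrow | the right bank: the spider, the worm]
5. Boatman goes to the right bank with the snake.  [the left bank: the mantis, the sparrow | the right bank: the snake, the spider, the worm]
6. Boatman goes back to the left bank with the spider.  [the left bank: the mantis, the sparrow, the spider | the right bank: the snake, the worm]
7. Boatman goes to the right bank with the mantis.  [the left bank: the sparrow, the spider | the right bank: the mantis, the snake, the worm]
8. Boatman goes back to the left bank alone.  [the left bank: the sparrow, the spider | the right bank: the mantis, the snake, the worm]
9. Boatman goes to the right bank with the sparrow.  [the left bank: the spider | the right bank: the mantis, the snake, the sparrow, the worm]
10. Boatman goes back to the left bank alone.  [the left bank: the spider | the right bank: the mantis, the snake, the sparrow, the worm]
11. Boatman goes to the right bank with the spider.  [the left bank: — | the right bank: the mantis, the snake, the sparrow, the spider, the worm]

11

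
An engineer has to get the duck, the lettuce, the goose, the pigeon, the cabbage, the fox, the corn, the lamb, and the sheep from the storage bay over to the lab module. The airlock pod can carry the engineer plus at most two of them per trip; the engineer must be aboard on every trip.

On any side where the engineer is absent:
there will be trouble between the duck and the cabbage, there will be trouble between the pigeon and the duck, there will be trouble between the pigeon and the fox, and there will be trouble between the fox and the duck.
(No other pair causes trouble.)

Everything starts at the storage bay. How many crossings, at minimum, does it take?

15

Counting alone: the engineer can take at most 2 across per trip to the lab module, so moving all 9 needs at least 5 loaded trips out, with a return between consecutive ones — at least 9 crossings.
The safety rule pushes this higher. Following every safe sequence of crossings, the most of the 9 that can be at the lab module as the airlock pod arrives there on crossings 9, 11, 13 is 6, 7, 8 respectively — never all 9.
So no plan with fewer than 15 crossings exists, and this one achieves 15:
1. Engineer goes to the lab module with the duck and the pigeon.
2. Engineer goes back to the storage bay with the duck.
3. Engineer goes to the lab module with the duck and the lettuce.
4. Engineer goes back to the storage bay with the duck.
5. Engineer goes to the lab module with the duck and the goose.
6. Engineer goes back to the storage bay with the duck.
7. Engineer goes to the lab module with the cabbage and the duck.
8. Engineer goes back to the storage bay with the duck.
9. Engineer goes to the lab module with the corn and the duck.
10. Engineer goes back to the storage bay with the duck.
11. Engineer goes to the lab module with the duck and the lamb.
12. Engineer goes back to the storage bay with the duck.
13. Engineer goes to the lab module with the duck and the sheep.
14. Engineer goes back to the storage bay with the duck.
15. Engineer goes to the lab module with the duck and the fox.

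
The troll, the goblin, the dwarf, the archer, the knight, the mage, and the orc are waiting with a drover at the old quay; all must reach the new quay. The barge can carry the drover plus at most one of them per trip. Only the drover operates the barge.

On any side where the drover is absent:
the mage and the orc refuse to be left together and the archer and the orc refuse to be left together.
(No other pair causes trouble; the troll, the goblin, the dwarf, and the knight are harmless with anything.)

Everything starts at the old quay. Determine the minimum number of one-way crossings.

15

Counting alone: the drover can take at most 1 across per trip to the new quay, so moving all 7 needs at least 7 loaded trips out, with a return between consecutive ones — at least 13 crossings.
The safety rule pushes this higher. Following every safe sequence of crossings, the most of the 7 that can be at the new quay as the barge arrives there on crossing 13 is 6 — never all 7.
So no plan with fewer than 15 crossings exists, and this one achieves 15:
1. Drover goes to the new quay with the orc.  [the old quay: the archer, the dwarf, the goblin, the knight, the mage, the troll | the new quay: the orc]
2. Drover goes back to the old quay alone.  [the old quay: the archer, the dwarf, the goblin, the knight, the mage, the troll | the new quay: the orc]
3. Drover goes to the new quay with the troll.  [the old quay: the archer, the dwarf, the goblin, the knight, the mage | the new quay: the orc, the troll]
4. Drover goes back to the old quay alone.  [the old quay: the archer, the dwarf, the goblin, the knight, the mage | the new quay: the orc, the troll]
5. Drover goes to the new quay with the goblin.  [the old quay: the archer, the dwarf, the knight, the mage | the new quay: the goblin, the orc, the troll]
6. Drover goes back to the old quay alone.  [the old quay: the archer, the dwarf, the knight, the mage | the new quay: the goblin, the orc, the troll]
7. Drover goes to the new quay with the dwarf.  [the old quay: the archer, the knight, the mage | the new quay: the dwarf, the goblin, the orc, the troll]
8. Drover goes back to the old quay alone.  [the old quay: the archer, the knight, the mage | the new quay: the dwarf, the goblin, the orc, the troll]
9. Drover goes to the new quay with the archer.  [the old quay: the knight, the mage | the new quay: the archer, the dwarf, the goblin, the orc, the troll]
10. Drover goes back to the old quay with the orc.  [the old quay: the knight, the mage, the orc | the new quay: the archer, the dwarf, the goblin, the troll]
11. Drover goes to the new quay with the mage.  [the old quay: the knight, the orc | the new quay: the archer, the dwarf, the goblin, the mage, the troll]
12. Drover goes back to the old quay alone.  [the old quay: the knight, the orc | the new quay: the archer, the dwarf, the goblin, the mage, the troll]
13. Drover goes to the new quay with the knight.  [the old quay: the orc | the new quay: the archer, the dwarf, the goblin, the knight, the mage, the troll]
14. Drover goes back to the old quay alone.  [the old quay: the orc | the new quay: the archer, the dwarf, the goblin, the knight, the mage, the troll]
15. Drover goes to the new quay with the orc.  [the old quay: — | the new quay: the archer, the dwarf, the goblin, the knight, the mage, the orc, the troll]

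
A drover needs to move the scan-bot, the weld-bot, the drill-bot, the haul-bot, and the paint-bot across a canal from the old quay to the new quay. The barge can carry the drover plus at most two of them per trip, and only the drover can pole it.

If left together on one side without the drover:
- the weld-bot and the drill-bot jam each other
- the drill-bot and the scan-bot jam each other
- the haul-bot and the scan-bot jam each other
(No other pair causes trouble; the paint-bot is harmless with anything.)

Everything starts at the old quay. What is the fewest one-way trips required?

5

Counting alone: the drover can take at most 2 across per trip to the new quay, so moving all 5 needs at least 3 loaded trips out, with a return between consecutive ones — at least 5 crossings.
The plan below uses exactly 5 crossings, so it is optimal:
1. Drover goes to the new quay with the scan-bot and the weld-bot.
2. Drover goes back to the old quay alone.
3. Drover goes to the new quay with the paint-bot.
4. Drover goes back to the old quay alone.
5. Drover goes to the new quay with the drill-bot and the haul-bot.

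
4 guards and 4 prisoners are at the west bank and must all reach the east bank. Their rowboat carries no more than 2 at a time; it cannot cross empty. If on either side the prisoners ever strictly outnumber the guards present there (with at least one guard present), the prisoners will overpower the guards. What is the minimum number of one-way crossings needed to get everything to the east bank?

Following every safe sequence of crossings from the start, the most of the 8 that can be at the east bank as the rowboat arrives there on crossings 1, 3, 5 is 2, 3, 4 respectively; the best ever achieved is 4 of 8.
From crossing 7 on, no configuration arises that was not already reachable earlier: only 11 distinct safe configurations (who is on which side, and where the rowboat is) can ever be reached, none of them has everyone across, and every continuation just revisits them. They are: 0 guards + 0 prisoners across (rowboat back at the start); 0 guards + 1 prisoner across (rowboat there); 0 guards + 1 prisoner across (rowboat back at the start); 0 guards + 2 prisoners across (rowboat there); 0 guards + 2 prisoners across (rowboat back at the start); 0 guards + 3 prisoners across (rowboat there); 0 guards + 3 prisoners across (rowboat back at the start); 0 guards + 4 prisoners across (rowboat there); 1 guard + 1 prisoner across (rowboat there); 1 guard + 1 prisoner across (rowboat back at the start); 2 guards + 2 prisoners across (rowboat there). So no valid plan exists.

impossible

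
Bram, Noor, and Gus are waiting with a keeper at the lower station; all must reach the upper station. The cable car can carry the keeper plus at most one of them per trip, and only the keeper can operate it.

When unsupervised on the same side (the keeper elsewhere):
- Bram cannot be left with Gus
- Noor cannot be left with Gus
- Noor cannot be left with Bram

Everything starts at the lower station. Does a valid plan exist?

No

Whatever the first load, the items left behind include a forbidden pair without the keeper. No opening move is safe, so no plan exists.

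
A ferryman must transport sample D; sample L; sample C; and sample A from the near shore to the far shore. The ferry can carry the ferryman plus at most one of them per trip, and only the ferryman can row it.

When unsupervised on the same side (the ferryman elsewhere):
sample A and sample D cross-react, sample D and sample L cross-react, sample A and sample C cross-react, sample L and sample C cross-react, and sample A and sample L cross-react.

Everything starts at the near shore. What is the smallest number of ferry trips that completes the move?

impossible

Whatever the first load, the items left behind include a forbidden pair without the ferryman. No opening move is safe, so no plan exists.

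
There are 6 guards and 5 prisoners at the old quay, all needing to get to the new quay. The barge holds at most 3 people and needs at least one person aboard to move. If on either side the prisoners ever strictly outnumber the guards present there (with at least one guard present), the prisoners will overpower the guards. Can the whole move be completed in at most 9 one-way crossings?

Yes — this plan uses 9 crossings (≤ 9):
1. 3 prisoners → the new quay.  (the old quay: 6G 2P; the new quay: 0G 3P)
2. 1 prisoner ← the old quay.  (the old quay: 6G 3P; the new quay: 0G 2P)
3. 3 guards → the new quay.  (the old quay: 3G 3P; the new quay: 3G 2P)
4. 1 guard ← the old quay.  (the old quay: 4G 3P; the new quay: 2G 2P)
5. 2 guards and 1 prisoner → the new quay.  (the old quay: 2G 2P; the new quay: 4G 3P)
6. 1 guard ← the old quay.  (the old quay: 3G 2P; the new quay: 3G 3P)
7. 2 guards and 1 prisoner → the new quay.  (the old quay: 1G 1P; the new quay: 5G 4P)
8. 1 guard ← the old quay.  (the old quay: 2G 1P; the new quay: 4G 4P)
9. 2 guards and 1 prisoner → the new quay.  (the old quay: 0G 0P; the new quay: 6G 5P)

Yes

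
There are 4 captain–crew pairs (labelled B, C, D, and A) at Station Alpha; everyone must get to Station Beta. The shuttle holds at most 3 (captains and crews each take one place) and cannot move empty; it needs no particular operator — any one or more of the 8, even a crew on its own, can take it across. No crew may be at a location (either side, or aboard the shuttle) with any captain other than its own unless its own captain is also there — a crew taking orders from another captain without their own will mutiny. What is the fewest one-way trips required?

9

Counting alone: each trip to Station Beta takes at most 3 across and each return brings at least 1 back, so after t trips out (and t−1 returns) at most 3t − (t−1) of the 8 are across; that first reaches 8 at t = 4, so at least 7 crossings are needed.
The safety rule pushes this higher. Following every safe sequence of crossings, the most of the 8 that can be at Station Beta as the shuttle arrives there on crossing 7 is 7 — never all 8.
So no plan with fewer than 9 crossings exists, and this one achieves 9:
1. captain B and crew B cross → Station Beta.
2. captain B crosses ← Station Alpha.
3. captain B, captain C, and crew C cross → Station Beta.
4. captain B and crew B cross ← Station Alpha.
5. captain A, captain B, and captain D cross → Station Beta.
6. crew C crosses ← Station Alpha.
7. crew B and crew C cross → Station Beta.
8. crew B crosses ← Station Alpha.
9. crew A, crew B, and crew D cross → Station Beta.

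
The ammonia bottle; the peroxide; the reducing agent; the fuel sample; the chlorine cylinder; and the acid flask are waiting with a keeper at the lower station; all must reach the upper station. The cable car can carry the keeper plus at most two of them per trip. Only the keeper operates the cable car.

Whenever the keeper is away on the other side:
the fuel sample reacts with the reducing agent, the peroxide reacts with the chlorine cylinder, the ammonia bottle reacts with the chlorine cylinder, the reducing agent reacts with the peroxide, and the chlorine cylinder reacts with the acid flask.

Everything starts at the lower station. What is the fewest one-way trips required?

7

Counting alone: the keeper can take at most 2 across per trip to the upper station, so moving all 6 needs at least 3 loaded trips out, with a return between consecutive ones — at least 5 crossings.
The safety rule pushes this higher. Following every safe sequence of crossings, the most of the 6 that can be at the upper station as the cable car arrives there on crossing 5 is 5 — never all 6.
So no plan with fewer than 7 crossings exists, and this one achieves 7:
1. Keeper goes to the upper station with the chlorine cylinder and the reducing agent.
2. Keeper goes back to the lower station alone.
3. Keeper goes to the upper station with the ammonia bottle and the peroxide.
4. Keeper goes back to the lower station with the chlorine cylinder and the reducing agent.
5. Keeper goes to the upper station with the acid flask and the fuel sample.
6. Keeper goes back to the lower station alone.
7. Keeper goes to the upper station with the chlorine cylinder and the reducing agent.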